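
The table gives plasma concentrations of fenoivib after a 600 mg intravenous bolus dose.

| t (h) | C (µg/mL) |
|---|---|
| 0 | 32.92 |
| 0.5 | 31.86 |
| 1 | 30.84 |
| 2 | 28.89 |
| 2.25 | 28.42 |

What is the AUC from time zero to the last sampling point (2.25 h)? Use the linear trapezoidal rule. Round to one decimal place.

AUC = 68.9 µg/mL·h

Trapezoidal AUC_0→2.25:
  [0→0.5]: (32.92+31.86)/2 × 0.5 = 16.195
  [0.5→1]: (31.86+30.84)/2 × 0.5 = 15.675
  [1→2]: (30.84+28.89)/2 × 1 = 29.865
  [2→2.25]: (28.89+28.42)/2 × 0.25 = 7.16375
  Sum = 68.89875 µg/mL·h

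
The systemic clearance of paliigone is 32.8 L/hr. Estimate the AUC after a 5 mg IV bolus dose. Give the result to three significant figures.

AUC_0→∞ = Dose_iv / CL
        = 5 / 32.8 = 0.152439 mg/L·hr

AUC = 0.152 mg/L·hr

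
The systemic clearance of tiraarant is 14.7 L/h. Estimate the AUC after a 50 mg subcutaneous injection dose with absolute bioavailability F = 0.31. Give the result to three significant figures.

AUC = 1.05 mg/L·h

AUC_0→∞ = F × Dose / CL
        = 0.31 × 50 / 14.7 = 1.05442 mg/L·h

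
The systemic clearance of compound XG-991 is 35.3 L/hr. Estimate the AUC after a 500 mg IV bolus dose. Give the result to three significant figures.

AUC_0→∞ = Dose_iv / CL
        = 500 / 35.3 = 14.1643 mg/L·hr

AUC = 14.2 mg/L·hr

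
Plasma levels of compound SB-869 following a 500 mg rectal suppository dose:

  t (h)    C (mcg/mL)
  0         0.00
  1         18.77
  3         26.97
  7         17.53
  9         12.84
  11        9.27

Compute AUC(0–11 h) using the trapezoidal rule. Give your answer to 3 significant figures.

AUC = 197 mcg/mL·h

Trapezoidal AUC_0→11:
  [0→1]: (0.00+18.77)/2 × 1 = 9.385
  [1→3]: (18.77+26.97)/2 × 2 = 45.74
  [3→7]: (26.97+17.53)/2 × 4 = 89.0
  [7→9]: (17.53+12.84)/2 × 2 = 30.37
  [9→11]: (12.84+9.27)/2 × 2 = 22.11
  Sum = 196.605 mcg/mL·h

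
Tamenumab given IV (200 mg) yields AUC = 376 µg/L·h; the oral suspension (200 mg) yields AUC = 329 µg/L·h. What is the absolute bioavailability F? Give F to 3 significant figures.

F = 0.875

F = (AUC_ev / D_ev) / (AUC_iv / D_iv)
  = (329/200) / (376/200)
  = 1.645 / 1.88 = 0.8750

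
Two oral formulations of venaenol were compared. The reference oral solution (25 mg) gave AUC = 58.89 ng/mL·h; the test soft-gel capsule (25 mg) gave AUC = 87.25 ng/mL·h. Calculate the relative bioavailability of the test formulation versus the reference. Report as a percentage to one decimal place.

F_rel = (AUC_test/D_test) / (AUC_ref/D_ref)
      = (87.25/25) / (58.89/25)
      = 3.49 / 2.3556 = 1.4816 = 148.16%

F_rel = 148.2%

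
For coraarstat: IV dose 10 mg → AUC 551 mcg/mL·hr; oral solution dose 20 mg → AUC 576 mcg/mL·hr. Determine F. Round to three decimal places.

F = 0.523

F = (AUC_ev / D_ev) / (AUC_iv / D_iv)
  = (576/20) / (551/10)
  = 28.8 / 55.1 = 0.5227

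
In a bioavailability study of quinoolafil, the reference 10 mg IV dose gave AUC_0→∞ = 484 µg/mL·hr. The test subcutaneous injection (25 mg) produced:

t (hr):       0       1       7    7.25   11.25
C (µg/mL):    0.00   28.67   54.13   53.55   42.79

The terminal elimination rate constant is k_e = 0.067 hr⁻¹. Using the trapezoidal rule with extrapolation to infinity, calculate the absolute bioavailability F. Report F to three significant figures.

Trapezoidal AUC_0→11.25 (subcutaneous injection):
  [0→1]: (0.00+28.67)/2 × 1 = 14.335
  [1→7]: (28.67+54.13)/2 × 6 = 248.4
  [7→7.25]: (54.13+53.55)/2 × 0.25 = 13.46
  [7.25→11.25]: (53.55+42.79)/2 × 4 = 192.68
  Sum = 468.875 µg/mL·hr
Tail: C_last/k_e = 42.79/0.067 = 638.657
AUC_0→∞ (subcutaneous injection) = 468.875 + 638.657 = 1107.532 µg/mL·hr
F = (AUC_ev/D_ev)/(AUC_iv/D_iv) = (1107.532/25)/(484/10) = 44.30128/48.4 = 0.9153

F = 0.915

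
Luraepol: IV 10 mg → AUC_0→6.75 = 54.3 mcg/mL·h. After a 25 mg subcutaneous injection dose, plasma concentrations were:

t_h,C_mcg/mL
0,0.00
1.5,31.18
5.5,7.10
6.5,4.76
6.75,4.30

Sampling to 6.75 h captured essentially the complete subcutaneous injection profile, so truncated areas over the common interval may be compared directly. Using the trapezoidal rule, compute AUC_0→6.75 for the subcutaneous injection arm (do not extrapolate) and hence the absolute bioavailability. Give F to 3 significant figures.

Trapezoidal AUC_0→6.75 (subcutaneous injection):
  [0→1.5]: (0.00+31.18)/2 × 1.5 = 23.385
  [1.5→5.5]: (31.18+7.10)/2 × 4 = 76.56
  [5.5→6.5]: (7.10+4.76)/2 × 1 = 5.93
  [6.5→6.75]: (4.76+4.30)/2 × 0.25 = 1.1325
  Sum = 107.0075 mcg/mL·h
F = (AUC_ev/D_ev)/(AUC_iv/D_iv) = (107.0075/25)/(54.3/10) = 4.2803/5.43 = 0.7883

F = 0.788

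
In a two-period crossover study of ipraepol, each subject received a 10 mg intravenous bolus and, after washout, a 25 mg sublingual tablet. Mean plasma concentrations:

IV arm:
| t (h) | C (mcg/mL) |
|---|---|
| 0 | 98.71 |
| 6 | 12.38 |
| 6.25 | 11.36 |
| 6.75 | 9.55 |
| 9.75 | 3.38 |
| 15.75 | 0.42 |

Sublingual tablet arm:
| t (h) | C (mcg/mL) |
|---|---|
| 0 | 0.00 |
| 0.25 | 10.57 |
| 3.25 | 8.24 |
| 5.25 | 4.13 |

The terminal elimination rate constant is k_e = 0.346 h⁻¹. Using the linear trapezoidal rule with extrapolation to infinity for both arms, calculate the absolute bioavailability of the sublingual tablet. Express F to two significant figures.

F = 0.058

Trapezoidal AUC_0→15.75 (IV):
  [0→6]: (98.71+12.38)/2 × 6 = 333.27
  [6→6.25]: (12.38+11.36)/2 × 0.25 = 2.9675
  [6.25→6.75]: (11.36+9.55)/2 × 0.5 = 5.2275
  [6.75→9.75]: (9.55+3.38)/2 × 3 = 19.395
  [9.75→15.75]: (3.38+0.42)/2 × 6 = 11.4
  Sum = 372.26 mcg/mL·h
IV tail: 0.42/0.346 = 1.214; AUC_iv,0→∞ = 372.26 + 1.214 = 373.474 mcg/mL·h
Trapezoidal AUC_0→5.25 (sublingual tablet):
  [0→0.25]: (0.00+10.57)/2 × 0.25 = 1.32125
  [0.25→3.25]: (10.57+8.24)/2 × 3 = 28.215
  [3.25→5.25]: (8.24+4.13)/2 × 2 = 12.37
  Sum = 41.90625 mcg/mL·h
sublingual tablet tail: 4.13/0.346 = 11.936; AUC_ev,0→∞ = 41.90625 + 11.936 = 53.84225 mcg/mL·h
F = (AUC_ev/D_ev)/(AUC_iv/D_iv) = (53.84225/25)/(373.474/10) = 2.15369/37.3474 = 0.0577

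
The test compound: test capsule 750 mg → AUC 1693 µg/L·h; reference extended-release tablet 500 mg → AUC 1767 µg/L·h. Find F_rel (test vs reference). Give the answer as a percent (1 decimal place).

F_rel = (AUC_test/D_test) / (AUC_ref/D_ref)
      = (1693/750) / (1767/500)
      = 2.25733 / 3.534 = 0.6387 = 63.87%

F_rel = 63.9%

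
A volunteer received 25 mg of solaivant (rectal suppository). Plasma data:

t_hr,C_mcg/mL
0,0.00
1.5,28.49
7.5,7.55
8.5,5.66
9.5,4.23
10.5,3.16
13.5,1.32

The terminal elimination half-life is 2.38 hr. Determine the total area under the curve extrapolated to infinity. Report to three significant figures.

Trapezoidal AUC_0→13.5:
  [0→1.5]: (0.00+28.49)/2 × 1.5 = 21.3675
  [1.5→7.5]: (28.49+7.55)/2 × 6 = 108.12
  [7.5→8.5]: (7.55+5.66)/2 × 1 = 6.605
  [8.5→9.5]: (5.66+4.23)/2 × 1 = 4.945
  [9.5→10.5]: (4.23+3.16)/2 × 1 = 3.695
  [10.5→13.5]: (3.16+1.32)/2 × 3 = 6.72
  Sum = 151.4525 mcg/mL·hr
k_e = ln2 / t½ = 0.693147 / 2.38 = 0.2912 hr^-1
Extrapolated tail: C_last / k_e = 1.32 / 0.2912 = 4.533
AUC_0→∞ = 151.4525 + 4.533 = 155.9855 mcg/mL·hr

AUC = 156 mcg/mL·hr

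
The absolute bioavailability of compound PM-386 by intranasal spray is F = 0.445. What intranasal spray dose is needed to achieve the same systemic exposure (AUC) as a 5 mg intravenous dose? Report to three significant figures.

For equal systemic exposure: F × D_ev = D_iv
D_ev = D_iv / F = 5 / 0.445 = 11.236 mg

D_intranasal = 11.2 mg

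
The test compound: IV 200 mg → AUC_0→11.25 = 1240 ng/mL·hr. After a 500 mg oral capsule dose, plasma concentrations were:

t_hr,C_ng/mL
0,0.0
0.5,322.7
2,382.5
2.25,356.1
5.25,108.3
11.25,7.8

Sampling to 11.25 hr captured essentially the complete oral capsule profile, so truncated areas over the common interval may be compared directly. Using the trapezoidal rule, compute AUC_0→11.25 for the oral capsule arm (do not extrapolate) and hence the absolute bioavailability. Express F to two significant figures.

Trapezoidal AUC_0→11.25 (oral capsule):
  [0→0.5]: (0.0+322.7)/2 × 0.5 = 80.675
  [0.5→2]: (322.7+382.5)/2 × 1.5 = 528.9
  [2→2.25]: (382.5+356.1)/2 × 0.25 = 92.325
  [2.25→5.25]: (356.1+108.3)/2 × 3 = 696.6
  [5.25→11.25]: (108.3+7.8)/2 × 6 = 348.3
  Sum = 1746.8 ng/mL·hr
F = (AUC_ev/D_ev)/(AUC_iv/D_iv) = (1746.8/500)/(1240/200) = 3.4936/6.2 = 0.5635

F = 0.56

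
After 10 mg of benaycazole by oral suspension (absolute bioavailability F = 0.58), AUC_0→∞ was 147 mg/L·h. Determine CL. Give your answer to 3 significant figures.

CL = 0.0395 L/h

CL = F × Dose / AUC_0→∞
   = 0.58 × 10 / 147 = 0.0394558 L/h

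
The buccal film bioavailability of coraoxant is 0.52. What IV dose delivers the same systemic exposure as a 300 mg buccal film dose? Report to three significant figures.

D_iv = 156 mg

Systemic exposure from an extravascular dose = F × D_ev, so the equivalent IV dose is F × D_ev.
D_iv = F × D_ev = 0.52 × 300 = 156 mg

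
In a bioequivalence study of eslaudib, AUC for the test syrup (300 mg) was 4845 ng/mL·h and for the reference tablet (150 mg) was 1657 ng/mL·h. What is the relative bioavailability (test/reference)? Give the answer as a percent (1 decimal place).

F_rel = 146.2%

F_rel = (AUC_test/D_test) / (AUC_ref/D_ref)
      = (4845/300) / (1657/150)
      = 16.15 / 11.0467 = 1.4620 = 146.20%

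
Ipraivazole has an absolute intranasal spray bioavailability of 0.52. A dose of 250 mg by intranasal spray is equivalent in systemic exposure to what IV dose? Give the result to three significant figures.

Systemic exposure from an extravascular dose = F × D_ev, so the equivalent IV dose is F × D_ev.
D_iv = F × D_ev = 0.52 × 250 = 130 mg

D_iv = 130 mg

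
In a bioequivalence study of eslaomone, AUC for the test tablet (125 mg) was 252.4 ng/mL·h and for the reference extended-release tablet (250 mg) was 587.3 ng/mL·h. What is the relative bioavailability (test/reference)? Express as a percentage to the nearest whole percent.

F_rel = 86%

F_rel = (AUC_test/D_test) / (AUC_ref/D_ref)
      = (252.4/125) / (587.3/250)
      = 2.0192 / 2.3492 = 0.8595 = 85.95%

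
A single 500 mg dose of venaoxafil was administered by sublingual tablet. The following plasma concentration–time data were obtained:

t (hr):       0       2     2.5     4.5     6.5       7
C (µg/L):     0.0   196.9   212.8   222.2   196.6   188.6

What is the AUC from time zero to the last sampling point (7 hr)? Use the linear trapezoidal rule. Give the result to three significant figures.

Trapezoidal AUC_0→7:
  [0→2]: (0.0+196.9)/2 × 2 = 196.9
  [2→2.5]: (196.9+212.8)/2 × 0.5 = 102.425
  [2.5→4.5]: (212.8+222.2)/2 × 2 = 435.0
  [4.5→6.5]: (222.2+196.6)/2 × 2 = 418.8
  [6.5→7]: (196.6+188.6)/2 × 0.5 = 96.3
  Sum = 1249.425 µg/L·hr

AUC = 1250 µg/L·hr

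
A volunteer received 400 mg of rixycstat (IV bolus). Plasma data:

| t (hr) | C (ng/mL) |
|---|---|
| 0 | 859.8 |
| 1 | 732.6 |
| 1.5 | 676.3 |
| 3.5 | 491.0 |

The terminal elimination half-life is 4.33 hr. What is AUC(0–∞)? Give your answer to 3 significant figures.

Trapezoidal AUC_0→3.5:
  [0→1]: (859.8+732.6)/2 × 1 = 796.2
  [1→1.5]: (732.6+676.3)/2 × 0.5 = 352.225
  [1.5→3.5]: (676.3+491.0)/2 × 2 = 1167.3
  Sum = 2315.725 ng/mL·hr
k_e = ln2 / t½ = 0.693147 / 4.33 = 0.1601 hr^-1
Extrapolated tail: C_last / k_e = 491.0 / 0.1601 = 3066.833
AUC_0→∞ = 2315.725 + 3066.833 = 5382.558 ng/mL·hr

AUC = 5380 ng/mL·hr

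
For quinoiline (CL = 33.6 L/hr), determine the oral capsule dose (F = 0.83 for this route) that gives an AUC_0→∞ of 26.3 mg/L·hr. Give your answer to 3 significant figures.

Dose = CL × AUC_0→∞ / F
     = 33.6 × 26.3 / 0.83 = 1064.67 mg

Dose = 1060 mg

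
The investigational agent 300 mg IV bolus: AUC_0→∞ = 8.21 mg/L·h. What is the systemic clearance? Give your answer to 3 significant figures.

CL = Dose_iv / AUC_0→∞
   = 300 / 8.21 = 36.5408 L/h

CL = 36.5 L/h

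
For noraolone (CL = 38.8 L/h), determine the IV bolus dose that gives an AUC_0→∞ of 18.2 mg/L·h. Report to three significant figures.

Dose = 706 mg

Dose_iv = CL × AUC_0→∞
     = 38.8 × 18.2 = 706.16 mg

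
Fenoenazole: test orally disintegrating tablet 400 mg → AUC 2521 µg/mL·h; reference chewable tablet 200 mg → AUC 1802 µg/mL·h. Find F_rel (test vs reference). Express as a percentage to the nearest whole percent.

F_rel = 70%

F_rel = (AUC_test/D_test) / (AUC_ref/D_ref)
      = (2521/400) / (1802/200)
      = 6.3025 / 9.01 = 0.6995 = 69.95%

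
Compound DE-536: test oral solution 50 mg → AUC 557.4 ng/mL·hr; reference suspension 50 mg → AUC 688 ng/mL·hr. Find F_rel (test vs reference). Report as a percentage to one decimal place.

F_rel = 81.0%

F_rel = (AUC_test/D_test) / (AUC_ref/D_ref)
      = (557.4/50) / (688/50)
      = 11.148 / 13.76 = 0.8102 = 81.02%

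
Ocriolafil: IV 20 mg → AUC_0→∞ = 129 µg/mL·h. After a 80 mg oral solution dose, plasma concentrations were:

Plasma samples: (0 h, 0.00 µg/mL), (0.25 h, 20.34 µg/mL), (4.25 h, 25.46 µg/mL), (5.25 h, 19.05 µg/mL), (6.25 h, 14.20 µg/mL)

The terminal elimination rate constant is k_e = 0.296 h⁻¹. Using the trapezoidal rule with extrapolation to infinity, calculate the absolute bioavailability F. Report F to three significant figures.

F = 0.351

Trapezoidal AUC_0→6.25 (oral solution):
  [0→0.25]: (0.00+20.34)/2 × 0.25 = 2.5425
  [0.25→4.25]: (20.34+25.46)/2 × 4 = 91.6
  [4.25→5.25]: (25.46+19.05)/2 × 1 = 22.255
  [5.25→6.25]: (19.05+14.20)/2 × 1 = 16.625
  Sum = 133.0225 µg/mL·h
Tail: C_last/k_e = 14.20/0.296 = 47.973
AUC_0→∞ (oral solution) = 133.0225 + 47.973 = 180.9955 µg/mL·h
F = (AUC_ev/D_ev)/(AUC_iv/D_iv) = (180.9955/80)/(129/20) = 2.26244/6.45 = 0.3508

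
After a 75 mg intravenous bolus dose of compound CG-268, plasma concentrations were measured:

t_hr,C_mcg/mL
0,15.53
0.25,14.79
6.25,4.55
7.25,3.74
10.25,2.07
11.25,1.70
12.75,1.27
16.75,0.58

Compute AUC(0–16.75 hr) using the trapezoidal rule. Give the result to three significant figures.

AUC = 82.5 mcg/mL·hr

Trapezoidal AUC_0→16.75:
  [0→0.25]: (15.53+14.79)/2 × 0.25 = 3.79
  [0.25→6.25]: (14.79+4.55)/2 × 6 = 58.02
  [6.25→7.25]: (4.55+3.74)/2 × 1 = 4.145
  [7.25→10.25]: (3.74+2.07)/2 × 3 = 8.715
  [10.25→11.25]: (2.07+1.70)/2 × 1 = 1.885
  [11.25→12.75]: (1.70+1.27)/2 × 1.5 = 2.2275
  [12.75→16.75]: (1.27+0.58)/2 × 4 = 3.7
  Sum = 82.4825 mcg/mL·hr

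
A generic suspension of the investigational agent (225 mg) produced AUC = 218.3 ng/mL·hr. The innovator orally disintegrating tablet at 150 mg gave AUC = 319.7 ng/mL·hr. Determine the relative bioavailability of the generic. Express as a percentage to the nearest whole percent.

F_rel = 46%

F_rel = (AUC_test/D_test) / (AUC_ref/D_ref)
      = (218.3/225) / (319.7/150)
      = 0.970222 / 2.13133 = 0.4552 = 45.52%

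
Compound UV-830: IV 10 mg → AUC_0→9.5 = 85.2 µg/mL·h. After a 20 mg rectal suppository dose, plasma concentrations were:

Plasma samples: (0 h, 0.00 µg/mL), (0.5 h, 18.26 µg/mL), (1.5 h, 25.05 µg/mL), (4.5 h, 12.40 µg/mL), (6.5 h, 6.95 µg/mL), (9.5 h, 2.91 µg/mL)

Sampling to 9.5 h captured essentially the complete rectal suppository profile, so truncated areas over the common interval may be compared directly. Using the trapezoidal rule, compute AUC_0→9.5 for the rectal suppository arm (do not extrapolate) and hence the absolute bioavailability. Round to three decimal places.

F = 0.684

Trapezoidal AUC_0→9.5 (rectal suppository):
  [0→0.5]: (0.00+18.26)/2 × 0.5 = 4.565
  [0.5→1.5]: (18.26+25.05)/2 × 1 = 21.655
  [1.5→4.5]: (25.05+12.40)/2 × 3 = 56.175
  [4.5→6.5]: (12.40+6.95)/2 × 2 = 19.35
  [6.5→9.5]: (6.95+2.91)/2 × 3 = 14.79
  Sum = 116.535 µg/mL·h
F = (AUC_ev/D_ev)/(AUC_iv/D_iv) = (116.535/20)/(85.2/10) = 5.82675/8.52 = 0.6839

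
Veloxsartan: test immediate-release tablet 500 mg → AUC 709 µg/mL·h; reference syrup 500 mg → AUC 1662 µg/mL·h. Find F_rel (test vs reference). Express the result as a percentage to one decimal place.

F_rel = 42.7%

F_rel = (AUC_test/D_test) / (AUC_ref/D_ref)
      = (709/500) / (1662/500)
      = 1.418 / 3.324 = 0.4266 = 42.66%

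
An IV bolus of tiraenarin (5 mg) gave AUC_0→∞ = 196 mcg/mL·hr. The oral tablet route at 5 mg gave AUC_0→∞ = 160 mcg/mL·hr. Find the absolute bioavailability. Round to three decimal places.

F = (AUC_ev / D_ev) / (AUC_iv / D_iv)
  = (160/5) / (196/5)
  = 32 / 39.2 = 0.8163

F = 0.816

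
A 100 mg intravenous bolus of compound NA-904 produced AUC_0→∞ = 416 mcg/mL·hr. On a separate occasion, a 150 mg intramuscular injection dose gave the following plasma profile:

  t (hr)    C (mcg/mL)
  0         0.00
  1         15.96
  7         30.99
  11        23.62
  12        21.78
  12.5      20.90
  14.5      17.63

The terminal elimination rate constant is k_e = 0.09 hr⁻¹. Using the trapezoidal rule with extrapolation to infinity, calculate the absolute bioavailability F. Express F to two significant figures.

F = 0.84

Trapezoidal AUC_0→14.5 (intramuscular injection):
  [0→1]: (0.00+15.96)/2 × 1 = 7.98
  [1→7]: (15.96+30.99)/2 × 6 = 140.85
  [7→11]: (30.99+23.62)/2 × 4 = 109.22
  [11→12]: (23.62+21.78)/2 × 1 = 22.7
  [12→12.5]: (21.78+20.90)/2 × 0.5 = 10.67
  [12.5→14.5]: (20.90+17.63)/2 × 2 = 38.53
  Sum = 329.95 mcg/mL·hr
Tail: C_last/k_e = 17.63/0.09 = 195.889
AUC_0→∞ (intramuscular injection) = 329.95 + 195.889 = 525.839 mcg/mL·hr
F = (AUC_ev/D_ev)/(AUC_iv/D_iv) = (525.839/150)/(416/100) = 3.50559/4.16 = 0.8427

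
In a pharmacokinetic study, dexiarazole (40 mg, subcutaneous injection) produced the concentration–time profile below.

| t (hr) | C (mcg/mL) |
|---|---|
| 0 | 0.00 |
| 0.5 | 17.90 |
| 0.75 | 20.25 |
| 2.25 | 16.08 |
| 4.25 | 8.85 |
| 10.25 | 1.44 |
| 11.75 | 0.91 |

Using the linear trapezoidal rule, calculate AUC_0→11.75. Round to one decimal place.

Trapezoidal AUC_0→11.75:
  [0→0.5]: (0.00+17.90)/2 × 0.5 = 4.475
  [0.5→0.75]: (17.90+20.25)/2 × 0.25 = 4.76875
  [0.75→2.25]: (20.25+16.08)/2 × 1.5 = 27.2475
  [2.25→4.25]: (16.08+8.85)/2 × 2 = 24.93
  [4.25→10.25]: (8.85+1.44)/2 × 6 = 30.87
  [10.25→11.75]: (1.44+0.91)/2 × 1.5 = 1.7625
  Sum = 94.05375 mcg/mL·hr

AUC = 94.1 mcg/mL·hr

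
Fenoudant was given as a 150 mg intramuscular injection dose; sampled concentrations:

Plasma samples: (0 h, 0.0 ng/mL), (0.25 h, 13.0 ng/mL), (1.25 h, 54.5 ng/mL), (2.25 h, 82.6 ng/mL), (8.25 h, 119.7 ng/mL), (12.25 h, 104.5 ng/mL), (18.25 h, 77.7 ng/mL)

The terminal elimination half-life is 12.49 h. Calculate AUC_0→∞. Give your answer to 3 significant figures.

AUC = 3110 ng/mL·h

Trapezoidal AUC_0→18.25:
  [0→0.25]: (0.0+13.0)/2 × 0.25 = 1.625
  [0.25→1.25]: (13.0+54.5)/2 × 1 = 33.75
  [1.25→2.25]: (54.5+82.6)/2 × 1 = 68.55
  [2.25→8.25]: (82.6+119.7)/2 × 6 = 606.9
  [8.25→12.25]: (119.7+104.5)/2 × 4 = 448.4
  [12.25→18.25]: (104.5+77.7)/2 × 6 = 546.6
  Sum = 1705.825 ng/mL·h
k_e = ln2 / t½ = 0.693147 / 12.49 = 0.0555 h^-1
Extrapolated tail: C_last / k_e = 77.7 / 0.0555 = 1400.000
AUC_0→∞ = 1705.825 + 1400.000 = 3105.825 ng/mL·h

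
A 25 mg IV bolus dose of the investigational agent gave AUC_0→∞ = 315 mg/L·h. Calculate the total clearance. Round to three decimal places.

CL = 0.079 L/h

CL = Dose_iv / AUC_0→∞
   = 25 / 315 = 0.0793651 L/h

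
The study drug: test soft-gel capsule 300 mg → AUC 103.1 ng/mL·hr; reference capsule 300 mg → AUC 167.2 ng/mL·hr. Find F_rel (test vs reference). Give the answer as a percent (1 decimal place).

F_rel = 61.7%

F_rel = (AUC_test/D_test) / (AUC_ref/D_ref)
      = (103.1/300) / (167.2/300)
      = 0.343667 / 0.557333 = 0.6166 = 61.66%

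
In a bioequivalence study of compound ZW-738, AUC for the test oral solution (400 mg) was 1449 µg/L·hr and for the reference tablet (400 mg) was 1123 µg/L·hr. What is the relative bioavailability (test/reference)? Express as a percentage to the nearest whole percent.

F_rel = 129%

F_rel = (AUC_test/D_test) / (AUC_ref/D_ref)
      = (1449/400) / (1123/400)
      = 3.6225 / 2.8075 = 1.2903 = 129.03%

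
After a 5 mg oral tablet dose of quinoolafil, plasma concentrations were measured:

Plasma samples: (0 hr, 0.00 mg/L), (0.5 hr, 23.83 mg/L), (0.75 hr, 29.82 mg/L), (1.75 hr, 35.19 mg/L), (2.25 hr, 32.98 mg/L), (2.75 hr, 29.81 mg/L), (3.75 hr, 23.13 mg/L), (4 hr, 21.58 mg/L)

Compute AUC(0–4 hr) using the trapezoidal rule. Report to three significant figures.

AUC = 110 mg/L·hr

Trapezoidal AUC_0→4:
  [0→0.5]: (0.00+23.83)/2 × 0.5 = 5.9575
  [0.5→0.75]: (23.83+29.82)/2 × 0.25 = 6.70625
  [0.75→1.75]: (29.82+35.19)/2 × 1 = 32.505
  [1.75→2.25]: (35.19+32.98)/2 × 0.5 = 17.0425
  [2.25→2.75]: (32.98+29.81)/2 × 0.5 = 15.6975
  [2.75→3.75]: (29.81+23.13)/2 × 1 = 26.47
  [3.75→4]: (23.13+21.58)/2 × 0.25 = 5.58875
  Sum = 109.9675 mg/L·hr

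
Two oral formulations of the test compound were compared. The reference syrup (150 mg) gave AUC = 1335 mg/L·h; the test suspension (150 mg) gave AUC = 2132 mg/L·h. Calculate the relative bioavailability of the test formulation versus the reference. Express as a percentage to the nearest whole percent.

F_rel = 160%

F_rel = (AUC_test/D_test) / (AUC_ref/D_ref)
      = (2132/150) / (1335/150)
      = 14.2133 / 8.9 = 1.5970 = 159.70%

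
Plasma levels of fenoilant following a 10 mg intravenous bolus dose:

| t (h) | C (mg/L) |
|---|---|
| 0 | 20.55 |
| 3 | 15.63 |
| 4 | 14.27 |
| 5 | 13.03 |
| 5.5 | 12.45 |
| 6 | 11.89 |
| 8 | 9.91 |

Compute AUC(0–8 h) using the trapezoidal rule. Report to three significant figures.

Trapezoidal AUC_0→8:
  [0→3]: (20.55+15.63)/2 × 3 = 54.27
  [3→4]: (15.63+14.27)/2 × 1 = 14.95
  [4→5]: (14.27+13.03)/2 × 1 = 13.65
  [5→5.5]: (13.03+12.45)/2 × 0.5 = 6.37
  [5.5→6]: (12.45+11.89)/2 × 0.5 = 6.085
  [6→8]: (11.89+9.91)/2 × 2 = 21.8
  Sum = 117.125 mg/L·h

AUC = 117 mg/L·h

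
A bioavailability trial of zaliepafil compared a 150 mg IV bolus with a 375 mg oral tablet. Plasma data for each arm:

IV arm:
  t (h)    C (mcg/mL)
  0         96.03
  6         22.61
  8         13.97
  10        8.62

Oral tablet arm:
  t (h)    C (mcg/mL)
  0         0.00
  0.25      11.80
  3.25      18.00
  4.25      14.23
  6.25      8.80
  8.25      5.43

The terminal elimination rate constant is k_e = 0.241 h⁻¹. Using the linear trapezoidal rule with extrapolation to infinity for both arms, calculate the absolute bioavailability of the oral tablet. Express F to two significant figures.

F = 0.11

Trapezoidal AUC_0→10 (IV):
  [0→6]: (96.03+22.61)/2 × 6 = 355.92
  [6→8]: (22.61+13.97)/2 × 2 = 36.58
  [8→10]: (13.97+8.62)/2 × 2 = 22.59
  Sum = 415.09 mcg/mL·h
IV tail: 8.62/0.241 = 35.768; AUC_iv,0→∞ = 415.09 + 35.768 = 450.858 mcg/mL·h
Trapezoidal AUC_0→8.25 (oral tablet):
  [0→0.25]: (0.00+11.80)/2 × 0.25 = 1.475
  [0.25→3.25]: (11.80+18.00)/2 × 3 = 44.7
  [3.25→4.25]: (18.00+14.23)/2 × 1 = 16.115
  [4.25→6.25]: (14.23+8.80)/2 × 2 = 23.03
  [6.25→8.25]: (8.80+5.43)/2 × 2 = 14.23
  Sum = 99.55 mcg/mL·h
oral tablet tail: 5.43/0.241 = 22.531; AUC_ev,0→∞ = 99.55 + 22.531 = 122.081 mcg/mL·h
F = (AUC_ev/D_ev)/(AUC_iv/D_iv) = (122.081/375)/(450.858/150) = 0.325549/3.00572 = 0.1083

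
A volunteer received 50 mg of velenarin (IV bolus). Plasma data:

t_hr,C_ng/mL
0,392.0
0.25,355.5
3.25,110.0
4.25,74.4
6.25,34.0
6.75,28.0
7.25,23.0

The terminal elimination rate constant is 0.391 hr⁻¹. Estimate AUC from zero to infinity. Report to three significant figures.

Trapezoidal AUC_0→7.25:
  [0→0.25]: (392.0+355.5)/2 × 0.25 = 93.4375
  [0.25→3.25]: (355.5+110.0)/2 × 3 = 698.25
  [3.25→4.25]: (110.0+74.4)/2 × 1 = 92.2
  [4.25→6.25]: (74.4+34.0)/2 × 2 = 108.4
  [6.25→6.75]: (34.0+28.0)/2 × 0.5 = 15.5
  [6.75→7.25]: (28.0+23.0)/2 × 0.5 = 12.75
  Sum = 1020.5375 ng/mL·hr
Extrapolated tail: C_last / k_e = 23.0 / 0.391 = 58.824
AUC_0→∞ = 1020.5375 + 58.824 = 1079.3615 ng/mL·hr

AUC = 1080 ng/mL·hr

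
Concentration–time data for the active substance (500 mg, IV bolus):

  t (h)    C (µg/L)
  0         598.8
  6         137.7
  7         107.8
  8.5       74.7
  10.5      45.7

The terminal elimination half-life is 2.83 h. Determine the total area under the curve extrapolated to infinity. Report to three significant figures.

AUC = 2780 µg/L·h

Trapezoidal AUC_0→10.5:
  [0→6]: (598.8+137.7)/2 × 6 = 2209.5
  [6→7]: (137.7+107.8)/2 × 1 = 122.75
  [7→8.5]: (107.8+74.7)/2 × 1.5 = 136.875
  [8.5→10.5]: (74.7+45.7)/2 × 2 = 120.4
  Sum = 2589.525 µg/L·h
k_e = ln2 / t½ = 0.693147 / 2.83 = 0.2449 h^-1
Extrapolated tail: C_last / k_e = 45.7 / 0.2449 = 186.607
AUC_0→∞ = 2589.525 + 186.607 = 2776.132 µg/L·h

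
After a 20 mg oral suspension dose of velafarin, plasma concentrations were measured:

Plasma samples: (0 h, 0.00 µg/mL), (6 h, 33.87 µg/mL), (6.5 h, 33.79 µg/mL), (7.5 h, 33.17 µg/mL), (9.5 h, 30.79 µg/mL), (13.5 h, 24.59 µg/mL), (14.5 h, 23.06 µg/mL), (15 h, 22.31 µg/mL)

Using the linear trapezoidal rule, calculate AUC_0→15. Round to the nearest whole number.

AUC = 362 µg/mL·h

Trapezoidal AUC_0→15:
  [0→6]: (0.00+33.87)/2 × 6 = 101.61
  [6→6.5]: (33.87+33.79)/2 × 0.5 = 16.915
  [6.5→7.5]: (33.79+33.17)/2 × 1 = 33.48
  [7.5→9.5]: (33.17+30.79)/2 × 2 = 63.96
  [9.5→13.5]: (30.79+24.59)/2 × 4 = 110.76
  [13.5→14.5]: (24.59+23.06)/2 × 1 = 23.825
  [14.5→15]: (23.06+22.31)/2 × 0.5 = 11.3425
  Sum = 361.8925 µg/mL·h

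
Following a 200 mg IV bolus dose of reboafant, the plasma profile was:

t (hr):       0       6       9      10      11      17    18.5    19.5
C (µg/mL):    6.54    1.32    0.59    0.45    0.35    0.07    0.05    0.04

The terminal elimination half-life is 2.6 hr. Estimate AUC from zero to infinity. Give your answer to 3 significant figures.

AUC = 28.9 µg/mL·hr

Trapezoidal AUC_0→19.5:
  [0→6]: (6.54+1.32)/2 × 6 = 23.58
  [6→9]: (1.32+0.59)/2 × 3 = 2.865
  [9→10]: (0.59+0.45)/2 × 1 = 0.52
  [10→11]: (0.45+0.35)/2 × 1 = 0.4
  [11→17]: (0.35+0.07)/2 × 6 = 1.26
  [17→18.5]: (0.07+0.05)/2 × 1.5 = 0.09
  [18.5→19.5]: (0.05+0.04)/2 × 1 = 0.045
  Sum = 28.76 µg/mL·hr
k_e = ln2 / t½ = 0.693147 / 2.6 = 0.2666 hr^-1
Extrapolated tail: C_last / k_e = 0.04 / 0.2666 = 0.150
AUC_0→∞ = 28.76 + 0.150 = 28.91 µg/mL·hr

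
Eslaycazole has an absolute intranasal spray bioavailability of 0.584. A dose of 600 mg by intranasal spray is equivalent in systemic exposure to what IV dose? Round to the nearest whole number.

D_iv = 350 mg

Systemic exposure from an extravascular dose = F × D_ev, so the equivalent IV dose is F × D_ev.
D_iv = F × D_ev = 0.584 × 600 = 350.4 mg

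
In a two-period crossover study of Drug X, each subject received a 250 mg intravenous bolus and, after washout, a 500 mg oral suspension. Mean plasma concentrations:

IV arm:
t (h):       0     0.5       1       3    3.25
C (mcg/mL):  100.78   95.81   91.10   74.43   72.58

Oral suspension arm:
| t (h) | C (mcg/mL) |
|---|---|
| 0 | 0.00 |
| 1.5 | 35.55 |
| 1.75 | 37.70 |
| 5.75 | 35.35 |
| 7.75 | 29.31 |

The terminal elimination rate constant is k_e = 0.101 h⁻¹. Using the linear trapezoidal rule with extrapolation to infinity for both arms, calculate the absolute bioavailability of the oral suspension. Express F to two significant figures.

F = 0.27

Trapezoidal AUC_0→3.25 (IV):
  [0→0.5]: (100.78+95.81)/2 × 0.5 = 49.1475
  [0.5→1]: (95.81+91.10)/2 × 0.5 = 46.7275
  [1→3]: (91.10+74.43)/2 × 2 = 165.53
  [3→3.25]: (74.43+72.58)/2 × 0.25 = 18.37625
  Sum = 279.78125 mcg/mL·h
IV tail: 72.58/0.101 = 718.614; AUC_iv,0→∞ = 279.78125 + 718.614 = 998.39525 mcg/mL·h
Trapezoidal AUC_0→7.75 (oral suspension):
  [0→1.5]: (0.00+35.55)/2 × 1.5 = 26.6625
  [1.5→1.75]: (35.55+37.70)/2 × 0.25 = 9.15625
  [1.75→5.75]: (37.70+35.35)/2 × 4 = 146.1
  [5.75→7.75]: (35.35+29.31)/2 × 2 = 64.66
  Sum = 246.57875 mcg/mL·h
oral suspension tail: 29.31/0.101 = 290.198; AUC_ev,0→∞ = 246.57875 + 290.198 = 536.77675 mcg/mL·h
F = (AUC_ev/D_ev)/(AUC_iv/D_iv) = (536.77675/500)/(998.39525/250) = 1.0735535/3.993581 = 0.2688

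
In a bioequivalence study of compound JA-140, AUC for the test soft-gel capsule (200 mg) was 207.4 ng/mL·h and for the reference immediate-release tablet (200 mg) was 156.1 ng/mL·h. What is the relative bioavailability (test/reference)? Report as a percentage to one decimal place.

F_rel = (AUC_test/D_test) / (AUC_ref/D_ref)
      = (207.4/200) / (156.1/200)
      = 1.037 / 0.7805 = 1.3286 = 132.86%

F_rel = 132.9%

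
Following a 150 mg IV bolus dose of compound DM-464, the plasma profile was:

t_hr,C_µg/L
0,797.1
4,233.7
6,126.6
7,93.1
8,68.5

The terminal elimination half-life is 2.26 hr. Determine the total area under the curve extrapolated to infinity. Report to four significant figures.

Trapezoidal AUC_0→8:
  [0→4]: (797.1+233.7)/2 × 4 = 2061.6
  [4→6]: (233.7+126.6)/2 × 2 = 360.3
  [6→7]: (126.6+93.1)/2 × 1 = 109.85
  [7→8]: (93.1+68.5)/2 × 1 = 80.8
  Sum = 2612.55 µg/L·hr
k_e = ln2 / t½ = 0.693147 / 2.26 = 0.3067 hr^-1
Extrapolated tail: C_last / k_e = 68.5 / 0.3067 = 223.345
AUC_0→∞ = 2612.55 + 223.345 = 2835.895 µg/L·hr

AUC = 2836 µg/L·hr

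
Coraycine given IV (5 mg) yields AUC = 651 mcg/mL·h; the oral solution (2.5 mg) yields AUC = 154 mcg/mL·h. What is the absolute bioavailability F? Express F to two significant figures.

F = 0.47

F = (AUC_ev / D_ev) / (AUC_iv / D_iv)
  = (154/2.5) / (651/5)
  = 61.6 / 130.2 = 0.4731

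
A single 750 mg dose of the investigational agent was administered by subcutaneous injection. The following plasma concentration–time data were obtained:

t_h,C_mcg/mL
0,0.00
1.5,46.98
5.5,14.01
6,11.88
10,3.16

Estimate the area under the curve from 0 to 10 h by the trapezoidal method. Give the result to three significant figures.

Trapezoidal AUC_0→10:
  [0→1.5]: (0.00+46.98)/2 × 1.5 = 35.235
  [1.5→5.5]: (46.98+14.01)/2 × 4 = 121.98
  [5.5→6]: (14.01+11.88)/2 × 0.5 = 6.4725
  [6→10]: (11.88+3.16)/2 × 4 = 30.08
  Sum = 193.7675 mcg/mL·h

AUC = 194 mcg/mL·h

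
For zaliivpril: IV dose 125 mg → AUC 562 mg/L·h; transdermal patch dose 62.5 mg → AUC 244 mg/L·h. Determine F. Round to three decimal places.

F = (AUC_ev / D_ev) / (AUC_iv / D_iv)
  = (244/62.5) / (562/125)
  = 3.904 / 4.496 = 0.8683

F = 0.868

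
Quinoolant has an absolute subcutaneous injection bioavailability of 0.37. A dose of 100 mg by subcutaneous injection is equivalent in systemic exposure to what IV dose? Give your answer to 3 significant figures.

D_iv = 37.0 mg

Systemic exposure from an extravascular dose = F × D_ev, so the equivalent IV dose is F × D_ev.
D_iv = F × D_ev = 0.37 × 100 = 37 mg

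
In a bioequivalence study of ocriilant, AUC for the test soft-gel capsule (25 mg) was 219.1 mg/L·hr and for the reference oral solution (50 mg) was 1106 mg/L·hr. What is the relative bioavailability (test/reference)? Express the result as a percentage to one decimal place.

F_rel = 39.6%

F_rel = (AUC_test/D_test) / (AUC_ref/D_ref)
      = (219.1/25) / (1106/50)
      = 8.764 / 22.12 = 0.3962 = 39.62%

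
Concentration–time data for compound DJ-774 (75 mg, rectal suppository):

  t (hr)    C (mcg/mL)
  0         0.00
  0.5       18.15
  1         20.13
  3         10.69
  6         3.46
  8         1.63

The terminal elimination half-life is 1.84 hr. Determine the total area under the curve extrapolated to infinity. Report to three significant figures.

AUC = 75.6 mcg/mL·hr

Trapezoidal AUC_0→8:
  [0→0.5]: (0.00+18.15)/2 × 0.5 = 4.5375
  [0.5→1]: (18.15+20.13)/2 × 0.5 = 9.57
  [1→3]: (20.13+10.69)/2 × 2 = 30.82
  [3→6]: (10.69+3.46)/2 × 3 = 21.225
  [6→8]: (3.46+1.63)/2 × 2 = 5.09
  Sum = 71.2425 mcg/mL·hr
k_e = ln2 / t½ = 0.693147 / 1.84 = 0.3767 hr^-1
Extrapolated tail: C_last / k_e = 1.63 / 0.3767 = 4.327
AUC_0→∞ = 71.2425 + 4.327 = 75.5695 mcg/mL·hr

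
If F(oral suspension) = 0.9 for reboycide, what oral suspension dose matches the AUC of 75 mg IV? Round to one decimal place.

D_oral = 83.3 mg

For equal systemic exposure: F × D_ev = D_iv
D_ev = D_iv / F = 75 / 0.9 = 83.3333 mg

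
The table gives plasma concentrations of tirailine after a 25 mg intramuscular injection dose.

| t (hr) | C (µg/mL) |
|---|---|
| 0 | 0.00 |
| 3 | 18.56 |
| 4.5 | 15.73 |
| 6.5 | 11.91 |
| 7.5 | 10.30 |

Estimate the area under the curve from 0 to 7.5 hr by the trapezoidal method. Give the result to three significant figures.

AUC = 92.3 µg/mL·hr

Trapezoidal AUC_0→7.5:
  [0→3]: (0.00+18.56)/2 × 3 = 27.84
  [3→4.5]: (18.56+15.73)/2 × 1.5 = 25.7175
  [4.5→6.5]: (15.73+11.91)/2 × 2 = 27.64
  [6.5→7.5]: (11.91+10.30)/2 × 1 = 11.105
  Sum = 92.3025 µg/mL·hr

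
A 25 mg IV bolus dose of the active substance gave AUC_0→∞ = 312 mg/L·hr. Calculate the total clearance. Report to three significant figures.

CL = Dose_iv / AUC_0→∞
   = 25 / 312 = 0.0801282 L/hr

CL = 0.0801 L/hr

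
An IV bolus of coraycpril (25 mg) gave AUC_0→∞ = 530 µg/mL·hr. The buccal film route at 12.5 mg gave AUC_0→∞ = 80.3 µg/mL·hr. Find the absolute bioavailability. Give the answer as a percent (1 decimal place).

F = (AUC_ev / D_ev) / (AUC_iv / D_iv)
  = (80.3/12.5) / (530/25)
  = 6.424 / 21.2 = 0.3030
  = 30.30%

F = 30.3%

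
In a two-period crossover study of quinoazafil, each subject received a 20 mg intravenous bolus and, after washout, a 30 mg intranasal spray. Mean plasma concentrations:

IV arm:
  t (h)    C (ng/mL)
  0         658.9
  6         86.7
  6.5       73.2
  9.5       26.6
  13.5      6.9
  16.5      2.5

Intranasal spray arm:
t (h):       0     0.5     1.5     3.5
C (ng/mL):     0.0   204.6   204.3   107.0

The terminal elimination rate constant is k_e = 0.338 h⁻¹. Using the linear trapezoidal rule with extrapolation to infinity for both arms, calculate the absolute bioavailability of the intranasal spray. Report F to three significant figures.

Trapezoidal AUC_0→16.5 (IV):
  [0→6]: (658.9+86.7)/2 × 6 = 2236.8
  [6→6.5]: (86.7+73.2)/2 × 0.5 = 39.975
  [6.5→9.5]: (73.2+26.6)/2 × 3 = 149.7
  [9.5→13.5]: (26.6+6.9)/2 × 4 = 67.0
  [13.5→16.5]: (6.9+2.5)/2 × 3 = 14.1
  Sum = 2507.575 ng/mL·h
IV tail: 2.5/0.338 = 7.396; AUC_iv,0→∞ = 2507.575 + 7.396 = 2514.971 ng/mL·h
Trapezoidal AUC_0→3.5 (intranasal spray):
  [0→0.5]: (0.0+204.6)/2 × 0.5 = 51.15
  [0.5→1.5]: (204.6+204.3)/2 × 1 = 204.45
  [1.5→3.5]: (204.3+107.0)/2 × 2 = 311.3
  Sum = 566.9 ng/mL·h
intranasal spray tail: 107.0/0.338 = 316.568; AUC_ev,0→∞ = 566.9 + 316.568 = 883.468 ng/mL·h
F = (AUC_ev/D_ev)/(AUC_iv/D_iv) = (883.468/30)/(2514.971/20) = 29.4489/125.74855 = 0.2342

F = 0.234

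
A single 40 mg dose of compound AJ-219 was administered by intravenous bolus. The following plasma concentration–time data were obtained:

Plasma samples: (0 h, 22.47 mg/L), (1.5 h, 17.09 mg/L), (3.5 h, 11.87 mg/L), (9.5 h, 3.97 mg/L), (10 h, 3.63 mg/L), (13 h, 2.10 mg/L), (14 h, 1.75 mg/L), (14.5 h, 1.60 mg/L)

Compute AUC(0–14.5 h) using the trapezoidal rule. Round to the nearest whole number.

Trapezoidal AUC_0→14.5:
  [0→1.5]: (22.47+17.09)/2 × 1.5 = 29.67
  [1.5→3.5]: (17.09+11.87)/2 × 2 = 28.96
  [3.5→9.5]: (11.87+3.97)/2 × 6 = 47.52
  [9.5→10]: (3.97+3.63)/2 × 0.5 = 1.9
  [10→13]: (3.63+2.10)/2 × 3 = 8.595
  [13→14]: (2.10+1.75)/2 × 1 = 1.925
  [14→14.5]: (1.75+1.60)/2 × 0.5 = 0.8375
  Sum = 119.4075 mg/L·h

AUC = 119 mg/L·h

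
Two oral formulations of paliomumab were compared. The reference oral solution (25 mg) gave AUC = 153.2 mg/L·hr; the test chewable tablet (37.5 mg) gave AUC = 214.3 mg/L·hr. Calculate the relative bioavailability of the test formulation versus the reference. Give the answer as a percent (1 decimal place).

F_rel = (AUC_test/D_test) / (AUC_ref/D_ref)
      = (214.3/37.5) / (153.2/25)
      = 5.71467 / 6.128 = 0.9326 = 93.26%

F_rel = 93.3%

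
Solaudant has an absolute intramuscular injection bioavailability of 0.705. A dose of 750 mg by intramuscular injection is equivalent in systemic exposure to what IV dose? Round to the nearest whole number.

D_iv = 529 mg

Systemic exposure from an extravascular dose = F × D_ev, so the equivalent IV dose is F × D_ev.
D_iv = F × D_ev = 0.705 × 750 = 528.75 mg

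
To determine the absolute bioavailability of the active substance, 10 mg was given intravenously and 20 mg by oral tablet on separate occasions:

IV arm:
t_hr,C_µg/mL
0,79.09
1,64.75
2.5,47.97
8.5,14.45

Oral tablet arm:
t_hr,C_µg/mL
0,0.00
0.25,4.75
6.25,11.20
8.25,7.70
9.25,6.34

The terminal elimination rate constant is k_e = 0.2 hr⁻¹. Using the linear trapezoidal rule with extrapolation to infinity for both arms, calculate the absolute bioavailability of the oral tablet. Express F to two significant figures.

Trapezoidal AUC_0→8.5 (IV):
  [0→1]: (79.09+64.75)/2 × 1 = 71.92
  [1→2.5]: (64.75+47.97)/2 × 1.5 = 84.54
  [2.5→8.5]: (47.97+14.45)/2 × 6 = 187.26
  Sum = 343.72 µg/mL·hr
IV tail: 14.45/0.2 = 72.250; AUC_iv,0→∞ = 343.72 + 72.250 = 415.97 µg/mL·hr
Trapezoidal AUC_0→9.25 (oral tablet):
  [0→0.25]: (0.00+4.75)/2 × 0.25 = 0.59375
  [0.25→6.25]: (4.75+11.20)/2 × 6 = 47.85
  [6.25→8.25]: (11.20+7.70)/2 × 2 = 18.9
  [8.25→9.25]: (7.70+6.34)/2 × 1 = 7.02
  Sum = 74.36375 µg/mL·hr
oral tablet tail: 6.34/0.2 = 31.700; AUC_ev,0→∞ = 74.36375 + 31.700 = 106.06375 µg/mL·hr
F = (AUC_ev/D_ev)/(AUC_iv/D_iv) = (106.06375/20)/(415.97/10) = 5.3031875/41.597 = 0.1275

F = 0.13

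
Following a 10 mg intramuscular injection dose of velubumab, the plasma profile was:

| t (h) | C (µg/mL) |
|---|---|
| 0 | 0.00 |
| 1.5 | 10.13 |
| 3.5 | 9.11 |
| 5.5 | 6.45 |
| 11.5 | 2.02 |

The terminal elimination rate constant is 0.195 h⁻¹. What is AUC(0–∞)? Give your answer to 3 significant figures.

AUC = 78.2 µg/mL·h

Trapezoidal AUC_0→11.5:
  [0→1.5]: (0.00+10.13)/2 × 1.5 = 7.5975
  [1.5→3.5]: (10.13+9.11)/2 × 2 = 19.24
  [3.5→5.5]: (9.11+6.45)/2 × 2 = 15.56
  [5.5→11.5]: (6.45+2.02)/2 × 6 = 25.41
  Sum = 67.8075 µg/mL·h
Extrapolated tail: C_last / k_e = 2.02 / 0.195 = 10.359
AUC_0→∞ = 67.8075 + 10.359 = 78.1665 µg/mL·h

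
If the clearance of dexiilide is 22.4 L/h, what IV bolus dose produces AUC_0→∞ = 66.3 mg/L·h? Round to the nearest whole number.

Dose = 1485 mg

Dose_iv = CL × AUC_0→∞
     = 22.4 × 66.3 = 1485.12 mg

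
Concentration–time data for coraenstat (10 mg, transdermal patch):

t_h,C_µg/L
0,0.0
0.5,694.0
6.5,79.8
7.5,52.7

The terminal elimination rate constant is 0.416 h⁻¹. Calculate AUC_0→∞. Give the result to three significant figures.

AUC = 2690 µg/L·h

Trapezoidal AUC_0→7.5:
  [0→0.5]: (0.0+694.0)/2 × 0.5 = 173.5
  [0.5→6.5]: (694.0+79.8)/2 × 6 = 2321.4
  [6.5→7.5]: (79.8+52.7)/2 × 1 = 66.25
  Sum = 2561.15 µg/L·h
Extrapolated tail: C_last / k_e = 52.7 / 0.416 = 126.683
AUC_0→∞ = 2561.15 + 126.683 = 2687.833 µg/L·h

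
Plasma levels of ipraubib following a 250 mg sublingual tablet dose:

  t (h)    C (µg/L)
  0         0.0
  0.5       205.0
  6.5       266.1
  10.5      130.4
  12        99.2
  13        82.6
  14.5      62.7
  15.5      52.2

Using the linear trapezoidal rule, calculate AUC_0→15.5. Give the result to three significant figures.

AUC = 2690 µg/L·h

Trapezoidal AUC_0→15.5:
  [0→0.5]: (0.0+205.0)/2 × 0.5 = 51.25
  [0.5→6.5]: (205.0+266.1)/2 × 6 = 1413.3
  [6.5→10.5]: (266.1+130.4)/2 × 4 = 793.0
  [10.5→12]: (130.4+99.2)/2 × 1.5 = 172.2
  [12→13]: (99.2+82.6)/2 × 1 = 90.9
  [13→14.5]: (82.6+62.7)/2 × 1.5 = 108.975
  [14.5→15.5]: (62.7+52.2)/2 × 1 = 57.45
  Sum = 2687.075 µg/L·h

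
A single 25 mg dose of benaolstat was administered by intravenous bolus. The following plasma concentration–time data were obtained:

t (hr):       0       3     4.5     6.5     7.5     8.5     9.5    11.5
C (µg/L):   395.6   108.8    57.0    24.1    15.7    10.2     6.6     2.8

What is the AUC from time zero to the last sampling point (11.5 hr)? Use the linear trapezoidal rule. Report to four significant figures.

AUC = 1013 µg/L·hr

Trapezoidal AUC_0→11.5:
  [0→3]: (395.6+108.8)/2 × 3 = 756.6
  [3→4.5]: (108.8+57.0)/2 × 1.5 = 124.35
  [4.5→6.5]: (57.0+24.1)/2 × 2 = 81.1
  [6.5→7.5]: (24.1+15.7)/2 × 1 = 19.9
  [7.5→8.5]: (15.7+10.2)/2 × 1 = 12.95
  [8.5→9.5]: (10.2+6.6)/2 × 1 = 8.4
  [9.5→11.5]: (6.6+2.8)/2 × 2 = 9.4
  Sum = 1012.7 µg/L·hr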